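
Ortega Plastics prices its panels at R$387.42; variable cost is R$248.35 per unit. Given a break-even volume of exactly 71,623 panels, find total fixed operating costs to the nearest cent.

Each unit contributes R$387.42 − R$248.35 = R$139.07.
Fixed costs = break-even units × CM = 71,623 × R$139.07 = R$9,960,610.61.

R$9,960,610.61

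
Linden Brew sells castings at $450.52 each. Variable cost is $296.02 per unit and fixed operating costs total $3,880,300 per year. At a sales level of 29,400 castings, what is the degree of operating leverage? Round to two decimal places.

Contribution at this volume is 29,400 × $154.50 = $4,542,300.00.
Operating income = contribution − fixed costs = $4,542,300.00 − $3,880,300 = $662,000.00.
Degree of operating leverage = $4,542,300.00 / $662,000.00 = 6.8615.

6.86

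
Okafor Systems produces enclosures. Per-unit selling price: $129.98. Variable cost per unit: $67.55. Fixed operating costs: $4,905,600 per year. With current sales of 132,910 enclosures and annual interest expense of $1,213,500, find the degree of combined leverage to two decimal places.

Total contribution margin = 132,910 × $62.43 = $8,297,571.30.
Operating income = contribution − fixed costs = $8,297,571.30 − $4,905,600 = $3,391,971.30. Interest = $1,213,500.00, so EBIT − I = $2,178,471.30.
DCL = contribution ÷ (EBIT − I) = $8,297,571.30 ÷ $2,178,471.30 = 3.8089.

3.81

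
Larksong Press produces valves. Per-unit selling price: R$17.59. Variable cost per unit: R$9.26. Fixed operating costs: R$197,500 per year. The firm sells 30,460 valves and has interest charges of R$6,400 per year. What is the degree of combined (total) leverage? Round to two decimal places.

Total contribution margin = 30,460 × R$8.33 = R$253,731.80.
Operating income = contribution − fixed costs = R$253,731.80 − R$197,500 = R$56,231.80. Interest = R$6,400.00.
DOL = R$253,731.80 ÷ R$56,231.80 = 4.5122; DFL = R$56,231.80 ÷ R$49,831.80 = 1.1284.
Combined leverage = 4.5122 × 1.1284 = 5.0916.

5.09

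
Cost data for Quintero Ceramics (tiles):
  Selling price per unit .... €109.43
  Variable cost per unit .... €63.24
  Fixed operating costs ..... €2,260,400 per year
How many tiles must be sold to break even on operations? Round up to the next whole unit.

48,937 tiles

Unit CM = price − variable cost = €109.43 − €63.24 = €46.19.
Break-even volume = fixed costs ÷ CM per unit = €2,260,400 ÷ €46.19 = 48,937.00, so 48,937 tiles.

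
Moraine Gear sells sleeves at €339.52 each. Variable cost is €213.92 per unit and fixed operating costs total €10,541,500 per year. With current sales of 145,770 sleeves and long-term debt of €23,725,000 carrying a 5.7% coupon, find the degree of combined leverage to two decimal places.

2.85

Total contribution margin = 145,770 × €125.60 = €18,308,712.00.
Operating income = contribution − fixed costs = €18,308,712.00 − €10,541,500 = €7,767,212.00. Interest = €1,352,325.00, so EBIT − I = €6,414,887.00.
Degree of total leverage = total CM / (EBIT − interest) = €18,308,712.00 / €6,414,887.00 = 2.8541.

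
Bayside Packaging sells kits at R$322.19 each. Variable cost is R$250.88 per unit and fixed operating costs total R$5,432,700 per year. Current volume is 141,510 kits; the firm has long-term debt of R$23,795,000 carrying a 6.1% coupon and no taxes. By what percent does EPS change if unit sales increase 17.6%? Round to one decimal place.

At 141,510 units, contribution = 141,510 × R$71.31 = R$10,091,078.10.
EBIT = R$10,091,078.10 − R$5,432,700 = R$4,658,378.10.
After interest of R$1,451,495.00, pre-tax earnings = R$3,206,883.10.
Degree of combined leverage = contribution ÷ (EBIT − I) = R$10,091,078.10 ÷ R$3,206,883.10 = 3.1467.
EPS therefore changes by 3.1467 × (+17.6%) = +55.4%.

+55.4%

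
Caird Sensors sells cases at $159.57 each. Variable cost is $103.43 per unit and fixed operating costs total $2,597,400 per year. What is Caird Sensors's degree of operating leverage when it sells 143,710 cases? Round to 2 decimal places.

At 143,710 units, contribution = 143,710 × $56.14 = $8,067,879.40.
Operating income = contribution − fixed costs = $8,067,879.40 − $2,597,400 = $5,470,479.40.
DOL = contribution ÷ EBIT = $8,067,879.40 ÷ $5,470,479.40 = 1.4748.

1.47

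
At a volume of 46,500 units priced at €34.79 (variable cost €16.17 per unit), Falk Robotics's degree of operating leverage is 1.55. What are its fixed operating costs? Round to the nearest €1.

€307,230

Contribution at this volume is 46,500 × €18.62 = €865,830.00.
Since DOL = CM ÷ EBIT, EBIT = €865,830.00 ÷ 1.55 = €558,600.00.
And FC = contribution − EBIT = €865,830.00 − €558,600.00 = €307,230.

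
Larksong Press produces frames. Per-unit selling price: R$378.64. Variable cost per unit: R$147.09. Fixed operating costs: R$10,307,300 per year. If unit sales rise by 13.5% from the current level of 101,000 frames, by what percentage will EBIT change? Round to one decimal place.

+24.1%

Contribution at this volume is 101,000 × R$231.55 = R$23,386,550.00.
Subtracting fixed costs: EBIT = R$23,386,550.00 − R$10,307,300 = R$13,079,250.00.
DOL = contribution ÷ EBIT = R$23,386,550.00 ÷ R$13,079,250.00 = 1.7881.
Operating income changes by 1.7881 × +13.5% = +24.1%.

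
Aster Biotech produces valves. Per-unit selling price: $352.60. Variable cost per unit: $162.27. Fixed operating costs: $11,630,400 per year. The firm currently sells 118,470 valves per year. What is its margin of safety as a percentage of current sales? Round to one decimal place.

Contribution margin per unit = $352.60 − $162.27 = $190.33. Break-even units = $11,630,400 ÷ $190.33 = 61,106.50; break-even revenue = 61,106.50 × $352.60 = $21,546,151.63.
Actual sales revenue = 118,470 × $352.60 = $41,772,522.00.
Margin of safety = ($41,772,522.00 − $21,546,151.63) ÷ $41,772,522.00 = 48.4%.

48.4%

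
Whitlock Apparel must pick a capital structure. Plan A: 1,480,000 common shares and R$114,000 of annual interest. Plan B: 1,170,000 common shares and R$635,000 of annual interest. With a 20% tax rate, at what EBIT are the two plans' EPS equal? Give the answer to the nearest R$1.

R$2,601,355

Set EPS_A = EPS_B: (EBIT − R$114,000)(1 − 0.20) ÷ 1,480,000 = (EBIT − R$635,000)(1 − 0.20) ÷ 1,170,000.
Cancelling (1 − t) and cross-multiplying: 1,170,000·(EBIT − 114,000) = 1,480,000·(EBIT − 635,000).
Solving, EBIT = (635,000·1,480,000 − 114,000·1,170,000) / (1,480,000 − 1,170,000) = 806,420,000,000 / 310,000 = 2,601,354.84.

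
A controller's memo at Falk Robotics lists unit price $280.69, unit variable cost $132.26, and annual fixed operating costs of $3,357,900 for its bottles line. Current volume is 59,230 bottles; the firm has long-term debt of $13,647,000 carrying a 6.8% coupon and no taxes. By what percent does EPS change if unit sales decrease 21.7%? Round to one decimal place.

-42.3%

Contribution at this volume is 59,230 × $148.43 = $8,791,508.90.
Operating income = contribution − fixed costs = $8,791,508.90 − $3,357,900 = $5,433,608.90.
After interest of $927,996.00, pre-tax earnings = $4,505,612.90.
DCL = total CM / (EBIT − I) = $8,791,508.90 / $4,505,612.90 = 1.9512.
%ΔEPS = DCL × %ΔSales = 1.9512 × -21.7% = -42.3%.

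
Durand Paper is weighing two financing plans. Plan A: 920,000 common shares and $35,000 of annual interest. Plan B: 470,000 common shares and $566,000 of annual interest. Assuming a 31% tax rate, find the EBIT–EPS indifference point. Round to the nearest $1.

At indifference, (EBIT − 35,000)(1 − t)/920,000 = (EBIT − 566,000)(1 − t)/470,000.
The (1 − t) factor cancels: (EBIT − 35,000) × 470,000 = (EBIT − 566,000) × 920,000.
Solving, EBIT = (566,000·920,000 − 35,000·470,000) / (920,000 − 470,000) = 504,270,000,000 / 450,000 = 1,120,600.00.

$1,120,600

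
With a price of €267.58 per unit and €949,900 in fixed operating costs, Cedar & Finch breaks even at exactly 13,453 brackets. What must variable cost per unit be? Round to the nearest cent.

Contribution per unit must be FC / Q = €949,900 / 13,453 = €70.6088.
Hence VC = price − CM = €267.58 − €70.6088 = €196.97.

€196.97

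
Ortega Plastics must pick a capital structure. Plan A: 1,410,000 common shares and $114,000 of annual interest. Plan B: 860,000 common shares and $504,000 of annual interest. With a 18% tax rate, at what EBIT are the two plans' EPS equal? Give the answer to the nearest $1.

$1,113,818

Set EPS_A = EPS_B: (EBIT − $114,000)(1 − 0.18) ÷ 1,410,000 = (EBIT − $504,000)(1 − 0.18) ÷ 860,000.
Cancelling (1 − t) and cross-multiplying: 860,000·(EBIT − 114,000) = 1,410,000·(EBIT − 504,000).
Solving, EBIT = (504,000·1,410,000 − 114,000·860,000) / (1,410,000 − 860,000) = 612,600,000,000 / 550,000 = 1,113,818.18.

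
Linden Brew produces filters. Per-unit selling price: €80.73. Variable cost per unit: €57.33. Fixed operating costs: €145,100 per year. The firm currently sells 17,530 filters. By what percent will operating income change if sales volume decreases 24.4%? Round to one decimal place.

Total contribution margin = 17,530 × €23.40 = €410,202.00.
EBIT = €410,202.00 − €145,100 = €265,102.00.
DOL = contribution ÷ EBIT = €410,202.00 ÷ €265,102.00 = 1.5473.
So EBIT moves 1.5473 × (-24.4%) = -37.8%.

-37.8%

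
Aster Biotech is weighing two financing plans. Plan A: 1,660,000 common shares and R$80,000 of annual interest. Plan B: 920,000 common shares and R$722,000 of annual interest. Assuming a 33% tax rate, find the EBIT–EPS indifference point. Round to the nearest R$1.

R$1,520,162

At indifference, (EBIT − 80,000)(1 − t)/1,660,000 = (EBIT − 722,000)(1 − t)/920,000.
Cancelling (1 − t) and cross-multiplying: 920,000·(EBIT − 80,000) = 1,660,000·(EBIT − 722,000).
Solving, EBIT = (722,000·1,660,000 − 80,000·920,000) / (1,660,000 − 920,000) = 1,124,920,000,000 / 740,000 = 1,520,162.16.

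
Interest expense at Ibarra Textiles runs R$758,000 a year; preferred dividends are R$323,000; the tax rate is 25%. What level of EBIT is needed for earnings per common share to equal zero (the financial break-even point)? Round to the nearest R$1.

R$1,188,667

Preferred dividends are paid after tax, so their pre-tax equivalent is R$323,000 ÷ (1 − 0.25) = R$430,666.67.
Financial break-even EBIT = interest + D_p ÷ (1 − t) = R$758,000 + R$430,666.67 = R$1,188,666.67.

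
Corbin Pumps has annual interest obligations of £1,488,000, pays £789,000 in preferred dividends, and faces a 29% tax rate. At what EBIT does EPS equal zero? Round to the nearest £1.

Grossing the preferred dividend up to pre-tax terms: £789,000 / (1 − 0.29) = £1,111,267.61.
EPS = 0 when EBIT covers interest plus the pre-tax preferred burden: £1,488,000 + £1,111,267.61 = £2,599,267.61.

£2,599,268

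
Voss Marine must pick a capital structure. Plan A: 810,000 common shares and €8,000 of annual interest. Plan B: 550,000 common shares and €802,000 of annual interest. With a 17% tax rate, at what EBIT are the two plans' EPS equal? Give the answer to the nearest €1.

At indifference, (EBIT − 8,000)(1 − t)/810,000 = (EBIT − 802,000)(1 − t)/550,000.
The (1 − t) factor cancels: (EBIT − 8,000) × 550,000 = (EBIT − 802,000) × 810,000.
Solving, EBIT = (802,000·810,000 − 8,000·550,000) / (810,000 − 550,000) = 645,220,000,000 / 260,000 = 2,481,615.38.

€2,481,615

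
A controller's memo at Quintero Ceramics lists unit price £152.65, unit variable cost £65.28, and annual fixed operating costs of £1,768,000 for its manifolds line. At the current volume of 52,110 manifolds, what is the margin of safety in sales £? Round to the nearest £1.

Each unit contributes £152.65 − £65.28 = £87.37. Break-even units = £1,768,000 ÷ £87.37 = 20,235.78; break-even revenue = 20,235.78 × £152.65 = £3,088,991.64.
Actual sales revenue = 52,110 × £152.65 = £7,954,591.50.
Margin of safety = £7,954,591.50 − £3,088,991.64 = £4,865,600.

£4,865,600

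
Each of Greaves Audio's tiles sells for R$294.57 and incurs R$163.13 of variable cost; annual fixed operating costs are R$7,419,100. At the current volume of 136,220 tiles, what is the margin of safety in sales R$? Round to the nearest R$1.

Contribution margin per unit = R$294.57 − R$163.13 = R$131.44. Break-even units = R$7,419,100 ÷ R$131.44 = 56,444.77; break-even revenue = 56,444.77 × R$294.57 = R$16,626,934.62.
Current sales = 136,220 × R$294.57 = R$40,126,325.40.
Margin of safety = R$40,126,325.40 − R$16,626,934.62 = R$23,499,391.

R$23,499,391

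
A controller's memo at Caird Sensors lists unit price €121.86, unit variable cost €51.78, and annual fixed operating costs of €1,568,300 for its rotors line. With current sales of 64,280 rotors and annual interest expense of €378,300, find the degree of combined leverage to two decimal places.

Contribution at this volume is 64,280 × €70.08 = €4,504,742.40.
Subtracting fixed costs: EBIT = €4,504,742.40 − €1,568,300 = €2,936,442.40. Interest = €378,300.00, so EBIT − I = €2,558,142.40.
Degree of total leverage = total CM / (EBIT − interest) = €4,504,742.40 / €2,558,142.40 = 1.7609.

1.76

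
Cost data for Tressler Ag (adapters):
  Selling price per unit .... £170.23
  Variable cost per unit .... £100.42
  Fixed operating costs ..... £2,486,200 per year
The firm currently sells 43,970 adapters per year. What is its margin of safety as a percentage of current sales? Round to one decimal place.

Contribution margin per unit = £170.23 − £100.42 = £69.81. Break-even units = £2,486,200 ÷ £69.81 = 35,613.81; break-even revenue = 35,613.81 × £170.23 = £6,062,538.69.
Current sales = 43,970 × £170.23 = £7,485,013.10.
Margin of safety = (£7,485,013.10 − £6,062,538.69) ÷ £7,485,013.10 = 19.0%.

19.0%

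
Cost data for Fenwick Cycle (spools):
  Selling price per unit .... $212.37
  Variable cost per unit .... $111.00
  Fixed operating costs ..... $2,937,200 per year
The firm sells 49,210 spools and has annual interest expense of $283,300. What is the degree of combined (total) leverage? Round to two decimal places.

Total contribution margin = 49,210 × $101.37 = $4,988,417.70.
EBIT = $4,988,417.70 − $2,937,200 = $2,051,217.70. Interest = $283,300.00.
DOL = $4,988,417.70 ÷ $2,051,217.70 = 2.4319; DFL = $2,051,217.70 ÷ $1,767,917.70 = 1.1602.
DCL = DOL × DFL = 2.4319 × 1.1602 = 2.8215.

2.82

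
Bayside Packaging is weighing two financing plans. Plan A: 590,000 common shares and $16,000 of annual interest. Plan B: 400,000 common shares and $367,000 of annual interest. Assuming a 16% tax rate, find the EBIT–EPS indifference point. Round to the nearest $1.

$1,105,947

Set EPS_A = EPS_B: (EBIT − $16,000)(1 − 0.16) ÷ 590,000 = (EBIT − $367,000)(1 − 0.16) ÷ 400,000.
Cancelling (1 − t) and cross-multiplying: 400,000·(EBIT − 16,000) = 590,000·(EBIT − 367,000).
Solving, EBIT = (367,000·590,000 − 16,000·400,000) / (590,000 − 400,000) = 210,130,000,000 / 190,000 = 1,105,947.37.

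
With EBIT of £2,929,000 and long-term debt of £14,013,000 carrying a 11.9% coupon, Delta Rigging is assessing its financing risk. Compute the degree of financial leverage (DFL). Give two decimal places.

2.32

Interest = £1,667,547.00.
DFL = EBIT ÷ (EBIT − I) = £2,929,000 ÷ (£2,929,000 − £1,667,547.00) = £2,929,000 ÷ £1,261,453.00 = 2.3219.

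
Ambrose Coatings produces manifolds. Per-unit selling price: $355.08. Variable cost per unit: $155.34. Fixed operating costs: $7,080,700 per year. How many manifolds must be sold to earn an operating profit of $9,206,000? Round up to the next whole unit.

Contribution margin per unit = $355.08 − $155.34 = $199.74.
Units = (FC + target) / CM = ($7,080,700 + $9,206,000) / $199.74 = 81,539.50, so 81,540 manifolds.

81,540 manifolds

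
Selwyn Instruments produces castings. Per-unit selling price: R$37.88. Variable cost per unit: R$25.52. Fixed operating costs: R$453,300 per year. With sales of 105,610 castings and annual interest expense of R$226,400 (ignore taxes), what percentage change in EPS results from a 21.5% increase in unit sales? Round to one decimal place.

+44.9%

Total contribution margin = 105,610 × R$12.36 = R$1,305,339.60.
Subtracting fixed costs: EBIT = R$1,305,339.60 − R$453,300 = R$852,039.60.
Interest = R$226,400.00, so EBIT − I = R$625,639.60.
Degree of combined leverage = contribution ÷ (EBIT − I) = R$1,305,339.60 ÷ R$625,639.60 = 2.0864.
%ΔEPS = DCL × %ΔSales = 2.0864 × +21.5% = +44.9%.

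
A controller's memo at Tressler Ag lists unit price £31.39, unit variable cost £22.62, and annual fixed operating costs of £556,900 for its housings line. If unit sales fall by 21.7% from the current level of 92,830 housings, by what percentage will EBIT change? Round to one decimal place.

Total contribution margin = 92,830 × £8.77 = £814,119.10.
Subtracting fixed costs: EBIT = £814,119.10 − £556,900 = £257,219.10.
Degree of operating leverage = £814,119.10 / £257,219.10 = 3.1651.
Operating income changes by 3.1651 × -21.7% = -68.7%.

-68.7%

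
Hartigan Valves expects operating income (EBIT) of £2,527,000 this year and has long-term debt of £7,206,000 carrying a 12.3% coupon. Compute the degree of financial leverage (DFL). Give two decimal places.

1.54

Annual interest charges come to £886,338.00.
Degree of financial leverage = EBIT / (EBIT − interest) = £2,527,000 / £1,640,662.00 = 1.5402.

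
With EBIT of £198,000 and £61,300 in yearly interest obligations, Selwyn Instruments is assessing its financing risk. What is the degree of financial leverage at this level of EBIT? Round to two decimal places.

1.45

Annual interest charges come to £61,300.00.
Degree of financial leverage = EBIT / (EBIT − interest) = £198,000 / £136,700.00 = 1.4484.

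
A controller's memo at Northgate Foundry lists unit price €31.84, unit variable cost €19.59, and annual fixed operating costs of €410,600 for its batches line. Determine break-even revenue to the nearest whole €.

Contribution margin per unit = €31.84 − €19.59 = €12.25, a CM ratio of €12.25 ÷ €31.84 = 0.3847.
Break-even sales = FC ÷ CM ratio = €410,600 × €31.84 / €12.25 = €1,067,225.

€1,067,225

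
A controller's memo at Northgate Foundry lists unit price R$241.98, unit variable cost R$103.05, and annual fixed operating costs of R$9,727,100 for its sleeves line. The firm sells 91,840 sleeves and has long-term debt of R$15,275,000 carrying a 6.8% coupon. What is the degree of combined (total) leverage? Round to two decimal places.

At 91,840 units, contribution = 91,840 × R$138.93 = R$12,759,331.20.
EBIT = R$12,759,331.20 − R$9,727,100 = R$3,032,231.20. Interest = R$1,038,700.00, so EBIT − I = R$1,993,531.20.
DCL = contribution ÷ (EBIT − I) = R$12,759,331.20 ÷ R$1,993,531.20 = 6.4004.

6.40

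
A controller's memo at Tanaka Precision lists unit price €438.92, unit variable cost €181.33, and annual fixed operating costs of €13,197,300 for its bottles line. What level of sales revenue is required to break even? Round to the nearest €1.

CM per unit = €438.92 − €181.33 = €257.59; CM ratio = €257.59 / €438.92 = 0.5869.
Break-even sales = FC ÷ CM ratio = €13,197,300 × €438.92 / €257.59 = €22,487,515.

€22,487,515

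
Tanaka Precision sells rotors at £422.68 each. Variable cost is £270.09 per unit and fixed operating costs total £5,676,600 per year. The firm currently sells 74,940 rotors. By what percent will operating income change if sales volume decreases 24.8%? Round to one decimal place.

Contribution at this volume is 74,940 × £152.59 = £11,435,094.60.
Subtracting fixed costs: EBIT = £11,435,094.60 − £5,676,600 = £5,758,494.60.
So DOL = total CM / EBIT = £11,435,094.60 / £5,758,494.60 = 1.9858.
Operating income changes by 1.9858 × -24.8% = -49.2%.

-49.2%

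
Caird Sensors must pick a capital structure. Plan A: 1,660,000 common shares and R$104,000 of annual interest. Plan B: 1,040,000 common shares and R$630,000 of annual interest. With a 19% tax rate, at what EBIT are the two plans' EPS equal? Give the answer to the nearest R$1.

Set EPS_A = EPS_B: (EBIT − R$104,000)(1 − 0.19) ÷ 1,660,000 = (EBIT − R$630,000)(1 − 0.19) ÷ 1,040,000.
Cancelling (1 − t) and cross-multiplying: 1,040,000·(EBIT − 104,000) = 1,660,000·(EBIT − 630,000).
EBIT × (1,660,000 − 1,040,000) = 630,000 × 1,660,000 − 104,000 × 1,040,000 = 937,640,000,000, so EBIT = 937,640,000,000 ÷ 620,000 = 1,512,322.58.

R$1,512,323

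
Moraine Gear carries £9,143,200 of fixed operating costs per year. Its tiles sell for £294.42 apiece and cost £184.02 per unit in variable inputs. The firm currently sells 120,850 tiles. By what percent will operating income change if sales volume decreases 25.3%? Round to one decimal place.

-80.4%

At 120,850 units, contribution = 120,850 × £110.40 = £13,341,840.00.
EBIT = £13,341,840.00 − £9,143,200 = £4,198,640.00.
DOL = contribution ÷ EBIT = £13,341,840.00 ÷ £4,198,640.00 = 3.1777.
So EBIT moves 3.1777 × (-25.3%) = -80.4%.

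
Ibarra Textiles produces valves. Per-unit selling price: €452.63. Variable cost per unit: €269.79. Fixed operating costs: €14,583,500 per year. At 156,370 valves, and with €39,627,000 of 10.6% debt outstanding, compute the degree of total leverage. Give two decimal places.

Total contribution margin = 156,370 × €182.84 = €28,590,690.80.
Subtracting fixed costs: EBIT = €28,590,690.80 − €14,583,500 = €14,007,190.80. Interest = €4,200,462.00.
DOL = €28,590,690.80 ÷ €14,007,190.80 = 2.0411; DFL = €14,007,190.80 ÷ €9,806,728.80 = 1.4283.
Combined leverage = 2.0411 × 1.4283 = 2.9153.

2.92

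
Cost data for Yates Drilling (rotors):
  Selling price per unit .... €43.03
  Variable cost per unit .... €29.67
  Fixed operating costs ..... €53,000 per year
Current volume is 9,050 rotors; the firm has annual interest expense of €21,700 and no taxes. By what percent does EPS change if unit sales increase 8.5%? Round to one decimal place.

At 9,050 units, contribution = 9,050 × €13.36 = €120,908.00.
EBIT = €120,908.00 − €53,000 = €67,908.00.
After interest of €21,700.00, pre-tax earnings = €46,208.00.
DCL = total CM / (EBIT − I) = €120,908.00 / €46,208.00 = 2.6166.
%ΔEPS = DCL × %ΔSales = 2.6166 × +8.5% = +22.2%.

+22.2%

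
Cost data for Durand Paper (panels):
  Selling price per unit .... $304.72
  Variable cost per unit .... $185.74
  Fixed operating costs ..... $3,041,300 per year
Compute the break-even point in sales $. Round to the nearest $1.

CM per unit = $304.72 − $185.74 = $118.98; CM ratio = $118.98 / $304.72 = 0.3905.
Break-even revenue = fixed costs × price ÷ CM = $3,041,300 × $304.72 ÷ $118.98 = $7,789,082.

$7,789,082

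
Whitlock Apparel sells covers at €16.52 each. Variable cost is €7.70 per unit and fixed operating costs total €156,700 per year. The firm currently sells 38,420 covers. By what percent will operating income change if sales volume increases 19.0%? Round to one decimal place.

+35.3%

Contribution at this volume is 38,420 × €8.82 = €338,864.40.
EBIT = €338,864.40 − €156,700 = €182,164.40.
So DOL = total CM / EBIT = €338,864.40 / €182,164.40 = 1.8602.
%ΔEBIT = DOL × %ΔSales = 1.8602 × +19.0% = +35.3%.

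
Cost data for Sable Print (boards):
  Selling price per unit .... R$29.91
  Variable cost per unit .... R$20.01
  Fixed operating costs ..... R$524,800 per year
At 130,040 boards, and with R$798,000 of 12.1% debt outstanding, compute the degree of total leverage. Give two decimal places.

At 130,040 units, contribution = 130,040 × R$9.90 = R$1,287,396.00.
Operating income = contribution − fixed costs = R$1,287,396.00 − R$524,800 = R$762,596.00. Interest = R$96,558.00, so EBIT − I = R$666,038.00.
Degree of total leverage = total CM / (EBIT − interest) = R$1,287,396.00 / R$666,038.00 = 1.9329.

1.93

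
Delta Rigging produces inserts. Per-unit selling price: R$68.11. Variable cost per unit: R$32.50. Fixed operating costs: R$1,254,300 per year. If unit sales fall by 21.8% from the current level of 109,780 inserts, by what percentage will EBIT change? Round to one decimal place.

Total contribution margin = 109,780 × R$35.61 = R$3,909,265.80.
Operating income = contribution − fixed costs = R$3,909,265.80 − R$1,254,300 = R$2,654,965.80.
Degree of operating leverage = R$3,909,265.80 / R$2,654,965.80 = 1.4724.
Operating income changes by 1.4724 × -21.8% = -32.1%.

-32.1%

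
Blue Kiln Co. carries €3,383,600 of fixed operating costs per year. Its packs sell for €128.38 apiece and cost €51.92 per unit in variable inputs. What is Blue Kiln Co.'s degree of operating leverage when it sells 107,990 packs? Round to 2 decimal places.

Total contribution margin = 107,990 × €76.46 = €8,256,915.40.
EBIT = €8,256,915.40 − €3,383,600 = €4,873,315.40.
DOL = contribution ÷ EBIT = €8,256,915.40 ÷ €4,873,315.40 = 1.6943.

1.69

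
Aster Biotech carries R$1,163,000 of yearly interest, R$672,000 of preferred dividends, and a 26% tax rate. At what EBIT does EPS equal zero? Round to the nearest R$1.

Preferred dividends are paid after tax, so their pre-tax equivalent is R$672,000 ÷ (1 − 0.26) = R$908,108.11.
Financial break-even EBIT = interest + D_p ÷ (1 − t) = R$1,163,000 + R$908,108.11 = R$2,071,108.11.

R$2,071,108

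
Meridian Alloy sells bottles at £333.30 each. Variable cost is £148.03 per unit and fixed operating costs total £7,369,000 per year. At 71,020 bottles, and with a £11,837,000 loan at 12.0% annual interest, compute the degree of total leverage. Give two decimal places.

3.01

Total contribution margin = 71,020 × £185.27 = £13,157,875.40.
EBIT = £13,157,875.40 − £7,369,000 = £5,788,875.40. Interest = £1,420,440.00.
DOL = £13,157,875.40 ÷ £5,788,875.40 = 2.2730; DFL = £5,788,875.40 ÷ £4,368,435.40 = 1.3252.
Combined leverage = 2.2730 × 1.3252 = 3.0122.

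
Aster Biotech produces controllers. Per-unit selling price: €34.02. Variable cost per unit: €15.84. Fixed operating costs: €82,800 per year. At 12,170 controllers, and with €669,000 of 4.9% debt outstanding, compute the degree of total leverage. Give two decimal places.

At 12,170 units, contribution = 12,170 × €18.18 = €221,250.60.
EBIT = €221,250.60 − €82,800 = €138,450.60. Interest = €32,781.00, so EBIT − I = €105,669.60.
DCL = contribution ÷ (EBIT − I) = €221,250.60 ÷ €105,669.60 = 2.0938.

2.09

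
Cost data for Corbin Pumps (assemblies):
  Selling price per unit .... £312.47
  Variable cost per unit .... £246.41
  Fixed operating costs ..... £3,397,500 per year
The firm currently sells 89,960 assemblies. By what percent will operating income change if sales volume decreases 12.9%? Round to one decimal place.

-30.1%

Contribution at this volume is 89,960 × £66.06 = £5,942,757.60.
Subtracting fixed costs: EBIT = £5,942,757.60 − £3,397,500 = £2,545,257.60.
DOL = contribution ÷ EBIT = £5,942,757.60 ÷ £2,545,257.60 = 2.3348.
%ΔEBIT = DOL × %ΔSales = 2.3348 × -12.9% = -30.1%.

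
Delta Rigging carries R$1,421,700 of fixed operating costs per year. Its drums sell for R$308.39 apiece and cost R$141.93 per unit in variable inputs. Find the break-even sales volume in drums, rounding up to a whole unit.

8,541 drums

Unit CM = price − variable cost = R$308.39 − R$141.93 = R$166.46.
Break-even Q = R$1,421,700 / R$166.46 = 8,540.79 → 8,541 drums.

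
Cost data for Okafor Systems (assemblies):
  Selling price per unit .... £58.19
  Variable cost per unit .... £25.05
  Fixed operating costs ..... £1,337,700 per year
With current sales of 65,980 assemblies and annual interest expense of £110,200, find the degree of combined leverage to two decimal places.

At 65,980 units, contribution = 65,980 × £33.14 = £2,186,577.20.
Subtracting fixed costs: EBIT = £2,186,577.20 − £1,337,700 = £848,877.20. Interest = £110,200.00, so EBIT − I = £738,677.20.
DCL = contribution ÷ (EBIT − I) = £2,186,577.20 ÷ £738,677.20 = 2.9601.

2.96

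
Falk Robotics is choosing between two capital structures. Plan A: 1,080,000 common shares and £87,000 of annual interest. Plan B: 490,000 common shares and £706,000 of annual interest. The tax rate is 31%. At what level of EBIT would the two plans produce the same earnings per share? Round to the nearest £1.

At indifference, (EBIT − 87,000)(1 − t)/1,080,000 = (EBIT − 706,000)(1 − t)/490,000.
Cancelling (1 − t) and cross-multiplying: 490,000·(EBIT − 87,000) = 1,080,000·(EBIT − 706,000).
EBIT × (1,080,000 − 490,000) = 706,000 × 1,080,000 − 87,000 × 490,000 = 719,850,000,000, so EBIT = 719,850,000,000 ÷ 590,000 = 1,220,084.75.

£1,220,085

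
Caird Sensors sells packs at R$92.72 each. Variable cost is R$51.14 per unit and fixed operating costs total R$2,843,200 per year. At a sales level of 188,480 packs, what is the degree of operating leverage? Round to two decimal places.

Total contribution margin = 188,480 × R$41.58 = R$7,836,998.40.
Operating income = contribution − fixed costs = R$7,836,998.40 − R$2,843,200 = R$4,993,798.40.
DOL = contribution ÷ EBIT = R$7,836,998.40 ÷ R$4,993,798.40 = 1.5693.

1.57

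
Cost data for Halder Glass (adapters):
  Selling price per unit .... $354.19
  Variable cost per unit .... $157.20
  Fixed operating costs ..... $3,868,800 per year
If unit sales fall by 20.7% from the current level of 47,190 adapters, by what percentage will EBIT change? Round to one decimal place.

-35.5%

Total contribution margin = 47,190 × $196.99 = $9,295,958.10.
Operating income = contribution − fixed costs = $9,295,958.10 − $3,868,800 = $5,427,158.10.
So DOL = total CM / EBIT = $9,295,958.10 / $5,427,158.10 = 1.7129.
%ΔEBIT = DOL × %ΔSales = 1.7129 × -20.7% = -35.5%.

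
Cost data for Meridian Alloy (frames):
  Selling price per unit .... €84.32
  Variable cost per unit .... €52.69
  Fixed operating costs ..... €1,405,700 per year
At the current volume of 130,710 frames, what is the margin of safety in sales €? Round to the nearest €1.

Contribution margin per unit = €84.32 − €52.69 = €31.63. Break-even units = €1,405,700 ÷ €31.63 = 44,441.99; break-even revenue = 44,441.99 × €84.32 = €3,747,348.21.
Actual sales revenue = 130,710 × €84.32 = €11,021,467.20.
Margin of safety = €11,021,467.20 − €3,747,348.21 = €7,274,119.

€7,274,119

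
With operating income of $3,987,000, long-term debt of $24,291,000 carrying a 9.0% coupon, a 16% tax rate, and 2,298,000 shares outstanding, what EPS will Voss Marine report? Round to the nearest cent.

Pre-tax income = $3,987,000 − $2,186,190.00 = $1,800,810.00.
Net income = $1,800,810.00 × (1 − 0.16) = $1,512,680.40.
EPS = $1,512,680.40 ÷ 2,298,000 = $0.66.

$0.66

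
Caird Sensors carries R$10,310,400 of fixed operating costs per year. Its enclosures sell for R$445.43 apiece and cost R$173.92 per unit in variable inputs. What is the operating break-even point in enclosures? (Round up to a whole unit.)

Each unit contributes R$445.43 − R$173.92 = R$271.51.
Units to break even: R$10,310,400 ÷ R$271.51 = 37,974.29, rounded up to 37,975.

37,975 enclosures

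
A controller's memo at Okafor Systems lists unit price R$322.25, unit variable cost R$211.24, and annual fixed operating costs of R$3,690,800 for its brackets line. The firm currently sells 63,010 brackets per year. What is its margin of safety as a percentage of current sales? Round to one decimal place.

Each unit contributes R$322.25 − R$211.24 = R$111.01. Break-even units = R$3,690,800 ÷ R$111.01 = 33,247.46; break-even revenue = 33,247.46 × R$322.25 = R$10,713,992.43.
Actual sales revenue = 63,010 × R$322.25 = R$20,304,972.50.
Margin of safety = (R$20,304,972.50 − R$10,713,992.43) ÷ R$20,304,972.50 = 47.2%.

47.2%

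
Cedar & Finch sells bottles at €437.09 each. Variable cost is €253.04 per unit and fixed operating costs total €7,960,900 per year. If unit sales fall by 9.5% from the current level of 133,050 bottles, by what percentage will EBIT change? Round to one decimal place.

Contribution at this volume is 133,050 × €184.05 = €24,487,852.50.
EBIT = €24,487,852.50 − €7,960,900 = €16,526,952.50.
DOL = contribution ÷ EBIT = €24,487,852.50 ÷ €16,526,952.50 = 1.4817.
Operating income changes by 1.4817 × -9.5% = -14.1%.

-14.1%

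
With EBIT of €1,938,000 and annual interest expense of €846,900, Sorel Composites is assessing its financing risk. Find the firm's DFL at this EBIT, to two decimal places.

1.78

Annual interest charges come to €846,900.00.
DFL = EBIT ÷ (EBIT − I) = €1,938,000 ÷ (€1,938,000 − €846,900.00) = €1,938,000 ÷ €1,091,100.00 = 1.7762.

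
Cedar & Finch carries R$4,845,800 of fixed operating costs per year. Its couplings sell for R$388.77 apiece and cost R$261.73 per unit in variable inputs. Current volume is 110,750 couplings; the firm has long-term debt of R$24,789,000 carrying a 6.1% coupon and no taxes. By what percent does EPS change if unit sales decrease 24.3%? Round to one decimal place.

-44.3%

Contribution at this volume is 110,750 × R$127.04 = R$14,069,680.00.
Subtracting fixed costs: EBIT = R$14,069,680.00 − R$4,845,800 = R$9,223,880.00.
After interest of R$1,512,129.00, pre-tax earnings = R$7,711,751.00.
Degree of combined leverage = contribution ÷ (EBIT − I) = R$14,069,680.00 ÷ R$7,711,751.00 = 1.8244.
%ΔEPS = DCL × %ΔSales = 1.8244 × -24.3% = -44.3%.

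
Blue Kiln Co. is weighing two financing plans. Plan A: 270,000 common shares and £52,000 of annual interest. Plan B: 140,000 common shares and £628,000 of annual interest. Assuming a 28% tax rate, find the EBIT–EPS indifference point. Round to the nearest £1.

Set EPS_A = EPS_B: (EBIT − £52,000)(1 − 0.28) ÷ 270,000 = (EBIT − £628,000)(1 − 0.28) ÷ 140,000.
The (1 − t) factor cancels: (EBIT − 52,000) × 140,000 = (EBIT − 628,000) × 270,000.
EBIT × (270,000 − 140,000) = 628,000 × 270,000 − 52,000 × 140,000 = 162,280,000,000, so EBIT = 162,280,000,000 ÷ 130,000 = 1,248,307.69.

£1,248,308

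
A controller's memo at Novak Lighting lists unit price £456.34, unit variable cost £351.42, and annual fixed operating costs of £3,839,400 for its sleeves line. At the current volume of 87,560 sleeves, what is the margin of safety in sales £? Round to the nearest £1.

£23,258,009

Contribution margin per unit = £456.34 − £351.42 = £104.92. Break-even units = £3,839,400 ÷ £104.92 = 36,593.60; break-even revenue = 36,593.60 × £456.34 = £16,699,121.20.
Actual sales revenue = 87,560 × £456.34 = £39,957,130.40.
Margin of safety = £39,957,130.40 − £16,699,121.20 = £23,258,009.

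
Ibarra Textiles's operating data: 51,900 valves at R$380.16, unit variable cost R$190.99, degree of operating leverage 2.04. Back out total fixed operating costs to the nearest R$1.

R$5,005,216

At 51,900 units, contribution = 51,900 × R$189.17 = R$9,817,923.00.
DOL = contribution / EBIT, so EBIT = R$9,817,923.00 / 2.04 = R$4,812,707.35.
And FC = contribution − EBIT = R$9,817,923.00 − R$4,812,707.35 = R$5,005,216.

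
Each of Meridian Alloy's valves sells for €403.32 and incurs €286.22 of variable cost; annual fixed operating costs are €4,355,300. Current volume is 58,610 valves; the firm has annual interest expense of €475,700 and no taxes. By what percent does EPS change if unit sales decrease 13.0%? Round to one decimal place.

-43.9%

At 58,610 units, contribution = 58,610 × €117.10 = €6,863,231.00.
Subtracting fixed costs: EBIT = €6,863,231.00 − €4,355,300 = €2,507,931.00.
After interest of €475,700.00, pre-tax earnings = €2,032,231.00.
Degree of combined leverage = contribution ÷ (EBIT − I) = €6,863,231.00 ÷ €2,032,231.00 = 3.3772.
%ΔEPS = DCL × %ΔSales = 3.3772 × -13.0% = -43.9%.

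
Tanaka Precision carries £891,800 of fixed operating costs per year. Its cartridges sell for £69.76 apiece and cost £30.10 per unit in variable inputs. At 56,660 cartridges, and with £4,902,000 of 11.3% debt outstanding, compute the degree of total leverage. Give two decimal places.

Total contribution margin = 56,660 × £39.66 = £2,247,135.60.
Subtracting fixed costs: EBIT = £2,247,135.60 − £891,800 = £1,355,335.60. Interest = £553,926.00, so EBIT − I = £801,409.60.
DCL = contribution ÷ (EBIT − I) = £2,247,135.60 ÷ £801,409.60 = 2.8040.

2.80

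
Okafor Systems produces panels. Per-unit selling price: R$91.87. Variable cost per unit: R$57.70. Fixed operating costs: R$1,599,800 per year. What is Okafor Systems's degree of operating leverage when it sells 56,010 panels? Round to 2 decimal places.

Contribution at this volume is 56,010 × R$34.17 = R$1,913,861.70.
Subtracting fixed costs: EBIT = R$1,913,861.70 − R$1,599,800 = R$314,061.70.
DOL = contribution ÷ EBIT = R$1,913,861.70 ÷ R$314,061.70 = 6.0939.

6.09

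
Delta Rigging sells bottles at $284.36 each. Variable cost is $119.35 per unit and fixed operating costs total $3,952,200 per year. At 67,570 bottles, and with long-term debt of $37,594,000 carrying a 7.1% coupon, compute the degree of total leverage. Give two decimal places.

At 67,570 units, contribution = 67,570 × $165.01 = $11,149,725.70.
EBIT = $11,149,725.70 − $3,952,200 = $7,197,525.70. Interest = $2,669,174.00, so EBIT − I = $4,528,351.70.
DCL = contribution ÷ (EBIT − I) = $11,149,725.70 ÷ $4,528,351.70 = 2.4622.

2.46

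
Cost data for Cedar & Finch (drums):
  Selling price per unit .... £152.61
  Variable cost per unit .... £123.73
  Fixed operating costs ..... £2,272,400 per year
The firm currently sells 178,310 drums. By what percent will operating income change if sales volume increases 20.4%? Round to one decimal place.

+36.5%

Total contribution margin = 178,310 × £28.88 = £5,149,592.80.
Subtracting fixed costs: EBIT = £5,149,592.80 − £2,272,400 = £2,877,192.80.
DOL = contribution ÷ EBIT = £5,149,592.80 ÷ £2,877,192.80 = 1.7898.
Operating income changes by 1.7898 × +20.4% = +36.5%.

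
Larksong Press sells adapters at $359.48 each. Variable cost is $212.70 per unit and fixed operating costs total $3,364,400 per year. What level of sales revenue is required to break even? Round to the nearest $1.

Contribution margin per unit = $359.48 − $212.70 = $146.78, a CM ratio of $146.78 ÷ $359.48 = 0.4083.
Break-even revenue = fixed costs × price ÷ CM = $3,364,400 × $359.48 ÷ $146.78 = $8,239,777.

$8,239,777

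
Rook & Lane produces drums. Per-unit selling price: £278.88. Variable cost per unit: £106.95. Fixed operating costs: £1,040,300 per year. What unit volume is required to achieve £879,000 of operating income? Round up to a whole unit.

11,164 drums

Unit CM = price − variable cost = £278.88 − £106.95 = £171.93.
Required volume = (fixed costs + target profit) ÷ CM = (£1,040,300 + £879,000) ÷ £171.93 = 11,163.26, so 11,164 drums.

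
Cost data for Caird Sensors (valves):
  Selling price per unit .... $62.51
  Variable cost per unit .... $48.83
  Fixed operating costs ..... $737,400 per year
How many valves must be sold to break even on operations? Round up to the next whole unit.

Contribution margin per unit = $62.51 − $48.83 = $13.68.
Units to break even: $737,400 ÷ $13.68 = 53,903.51, rounded up to 53,904.

53,904 valves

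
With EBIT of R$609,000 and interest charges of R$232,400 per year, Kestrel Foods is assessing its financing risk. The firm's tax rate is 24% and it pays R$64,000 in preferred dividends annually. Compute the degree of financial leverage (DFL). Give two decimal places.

2.08

Annual interest charges come to R$232,400.00.
Pre-tax preferred-dividend burden = R$64,000 ÷ (1 − 0.24) = R$84,210.53.
DFL = EBIT ÷ [EBIT − I − D_p/(1−t)] = R$609,000 ÷ [R$609,000 − R$232,400.00 − R$84,210.53] = R$609,000 ÷ R$292,389.47 = 2.0828.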